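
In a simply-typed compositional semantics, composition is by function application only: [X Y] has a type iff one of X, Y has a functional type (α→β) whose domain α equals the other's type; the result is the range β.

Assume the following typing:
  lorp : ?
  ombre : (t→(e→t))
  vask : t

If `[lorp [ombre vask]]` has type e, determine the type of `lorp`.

((e→t)→e)

[lorp [ombre vask]] must have type e. The sister [ombre vask] has type (e→t); that is not a function onto e, so lorp must be the functor, of type ((e→t)→e).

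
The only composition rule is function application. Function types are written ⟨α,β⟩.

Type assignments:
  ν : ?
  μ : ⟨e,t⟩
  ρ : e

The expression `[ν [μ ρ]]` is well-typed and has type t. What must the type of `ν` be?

[ν [μ ρ]] must have type t. The sister [μ ρ] has type t; that is not a function onto t, so ν must be the functor, of type ⟨t,t⟩.

⟨t,t⟩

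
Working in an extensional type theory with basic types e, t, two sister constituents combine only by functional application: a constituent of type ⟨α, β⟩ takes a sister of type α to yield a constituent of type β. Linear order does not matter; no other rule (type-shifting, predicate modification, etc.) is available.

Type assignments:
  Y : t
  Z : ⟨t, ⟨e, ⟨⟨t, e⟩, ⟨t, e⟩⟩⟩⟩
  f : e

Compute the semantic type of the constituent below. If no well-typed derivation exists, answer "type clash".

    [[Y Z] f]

[Y Z] — Z of type ⟨t, ⟨e, ⟨⟨t, e⟩, ⟨t, e⟩⟩⟩⟩ combines with Y of type t: type ⟨e, ⟨⟨t, e⟩, ⟨t, e⟩⟩⟩.
[[Y Z] f] — [Y Z] of type ⟨e, ⟨⟨t, e⟩, ⟨t, e⟩⟩⟩ combines with f of type e: type ⟨⟨t, e⟩, ⟨t, e⟩⟩.

⟨⟨t, e⟩, ⟨t, e⟩⟩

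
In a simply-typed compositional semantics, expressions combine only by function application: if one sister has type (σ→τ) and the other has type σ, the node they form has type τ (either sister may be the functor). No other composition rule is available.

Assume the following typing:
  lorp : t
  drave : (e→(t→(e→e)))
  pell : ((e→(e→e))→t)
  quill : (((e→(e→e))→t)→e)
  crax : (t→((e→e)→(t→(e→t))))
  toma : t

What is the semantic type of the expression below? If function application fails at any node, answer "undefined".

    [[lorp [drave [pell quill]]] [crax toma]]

At [pell quill], quill : (((e→(e→e))→t)→e) takes pell : ((e→(e→e))→t), giving e.
At [drave [pell quill]], drave : (e→(t→(e→e))) takes [pell quill] : e, giving (t→(e→e)).
At [lorp [drave [pell quill]]], [drave [pell quill]] : (t→(e→e)) takes lorp : t, giving (e→e).
At [crax toma], crax : (t→((e→e)→(t→(e→t)))) takes toma : t, giving ((e→e)→(t→(e→t))).
At [[lorp [drave [pell quill]]] [crax toma]], [crax toma] : ((e→e)→(t→(e→t))) takes [lorp [drave [pell quill]]] : (e→e), giving (t→(e→t)).

(t→(e→t))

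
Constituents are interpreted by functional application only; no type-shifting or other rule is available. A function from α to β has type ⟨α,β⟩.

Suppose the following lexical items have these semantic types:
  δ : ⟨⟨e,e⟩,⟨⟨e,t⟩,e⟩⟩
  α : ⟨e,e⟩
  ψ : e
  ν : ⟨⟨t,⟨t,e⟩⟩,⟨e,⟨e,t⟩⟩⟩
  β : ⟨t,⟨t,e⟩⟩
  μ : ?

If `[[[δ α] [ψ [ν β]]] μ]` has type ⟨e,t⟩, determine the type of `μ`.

⟨e,⟨e,t⟩⟩

[[[δ α] [ψ [ν β]]] μ] is required to be ⟨e,t⟩. [[δ α] [ψ [ν β]]] : e cannot yield ⟨e,t⟩ as functor, so μ : ⟨e,⟨e,t⟩⟩.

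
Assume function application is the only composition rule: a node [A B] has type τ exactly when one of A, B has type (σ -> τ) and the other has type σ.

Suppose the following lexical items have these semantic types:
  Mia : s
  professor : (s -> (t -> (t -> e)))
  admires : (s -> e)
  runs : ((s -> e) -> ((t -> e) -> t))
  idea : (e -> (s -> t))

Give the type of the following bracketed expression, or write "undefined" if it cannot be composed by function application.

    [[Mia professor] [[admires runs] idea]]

undefined

[Mia professor]: (s -> (t -> (t -> e))) applied to s yields (t -> (t -> e)).
[admires runs]: ((s -> e) -> ((t -> e) -> t)) applied to (s -> e) yields ((t -> e) -> t).
At [[admires runs] idea]: neither ((t -> e) -> t) nor (e -> (s -> t)) can take the other as argument; the node is ill-typed.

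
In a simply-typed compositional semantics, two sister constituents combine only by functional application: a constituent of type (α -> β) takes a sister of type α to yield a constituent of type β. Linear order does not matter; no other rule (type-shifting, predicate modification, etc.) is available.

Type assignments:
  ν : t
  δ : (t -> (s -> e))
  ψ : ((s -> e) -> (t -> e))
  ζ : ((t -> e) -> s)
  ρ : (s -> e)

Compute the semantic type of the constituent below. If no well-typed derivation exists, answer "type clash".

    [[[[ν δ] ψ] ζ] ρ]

[ν δ]: δ is (t -> (s -> e)), ν is t; result (s -> e).
[[ν δ] ψ]: ψ is ((s -> e) -> (t -> e)), [ν δ] is (s -> e); result (t -> e).
[[[ν δ] ψ] ζ]: ζ is ((t -> e) -> s), [[ν δ] ψ] is (t -> e); result s.
[[[[ν δ] ψ] ζ] ρ]: ρ is (s -> e), [[[ν δ] ψ] ζ] is s; result e.

e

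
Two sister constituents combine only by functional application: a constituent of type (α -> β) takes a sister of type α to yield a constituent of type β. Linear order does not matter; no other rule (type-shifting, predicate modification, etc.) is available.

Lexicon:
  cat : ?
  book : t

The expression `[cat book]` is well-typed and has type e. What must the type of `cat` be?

(t -> e)

[cat book] must have type e. The sister book has type t; that is not a function onto e, so cat must be the functor, of type (t -> e).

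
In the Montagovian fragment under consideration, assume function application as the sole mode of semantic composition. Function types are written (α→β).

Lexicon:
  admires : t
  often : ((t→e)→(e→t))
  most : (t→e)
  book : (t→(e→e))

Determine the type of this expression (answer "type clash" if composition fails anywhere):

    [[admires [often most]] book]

[often most]: often is ((t→e)→(e→t)), most is (t→e); result (e→t).
[admires [often most]]: t with (e→t) — neither is a function whose domain matches the other; composition fails here.

type clash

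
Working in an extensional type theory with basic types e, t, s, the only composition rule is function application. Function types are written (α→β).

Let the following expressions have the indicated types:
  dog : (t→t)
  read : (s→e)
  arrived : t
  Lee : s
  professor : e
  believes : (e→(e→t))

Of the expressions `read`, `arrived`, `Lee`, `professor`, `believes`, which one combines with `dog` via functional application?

read : (s→e) — does not combine with dog.
arrived — combines: dog : (t→t) takes arrived : t as argument, giving t.
Lee : s — does not combine with dog.
professor : e — does not combine with dog.
believes : (e→(e→t)) — does not combine with dog.

arrived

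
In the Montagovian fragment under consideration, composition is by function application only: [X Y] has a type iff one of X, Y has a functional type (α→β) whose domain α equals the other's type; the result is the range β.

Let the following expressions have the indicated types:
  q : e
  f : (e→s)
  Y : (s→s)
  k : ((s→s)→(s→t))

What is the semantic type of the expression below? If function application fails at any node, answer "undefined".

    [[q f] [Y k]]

[q f] — f of type (e→s) combines with q of type e: type s.
[Y k] — k of type ((s→s)→(s→t)) combines with Y of type (s→s): type (s→t).
[[q f] [Y k]] — [Y k] of type (s→t) combines with [q f] of type s: type t.

t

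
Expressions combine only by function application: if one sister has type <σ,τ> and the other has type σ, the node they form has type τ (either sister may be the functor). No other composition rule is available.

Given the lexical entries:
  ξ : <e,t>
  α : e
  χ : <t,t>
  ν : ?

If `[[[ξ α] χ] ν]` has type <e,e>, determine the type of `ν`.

<t,<e,e>>

For [[[ξ α] χ] ν] to have type <e,e> with [[ξ α] χ] of type t, ν must be the function: ν : <t,<e,e>>.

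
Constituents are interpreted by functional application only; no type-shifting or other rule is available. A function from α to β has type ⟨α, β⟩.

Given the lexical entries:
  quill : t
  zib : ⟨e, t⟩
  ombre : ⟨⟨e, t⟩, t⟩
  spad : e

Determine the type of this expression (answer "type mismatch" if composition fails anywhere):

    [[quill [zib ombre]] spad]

At [zib ombre], ombre : ⟨⟨e, t⟩, t⟩ takes zib : ⟨e, t⟩, giving t.
[quill [zib ombre]]: t and t cannot combine by function application — type clash.

type mismatch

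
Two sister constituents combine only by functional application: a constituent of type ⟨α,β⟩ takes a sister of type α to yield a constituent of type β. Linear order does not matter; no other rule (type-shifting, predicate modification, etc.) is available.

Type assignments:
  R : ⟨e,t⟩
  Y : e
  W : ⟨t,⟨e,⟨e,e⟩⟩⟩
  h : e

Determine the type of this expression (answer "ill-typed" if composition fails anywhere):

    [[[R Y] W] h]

[R Y]: functor R : ⟨e,t⟩, argument Y : e; result t.
[[R Y] W]: functor W : ⟨t,⟨e,⟨e,e⟩⟩⟩, argument [R Y] : t; result ⟨e,⟨e,e⟩⟩.
[[[R Y] W] h]: functor [[R Y] W] : ⟨e,⟨e,e⟩⟩, argument h : e; result ⟨e,e⟩.

⟨e,e⟩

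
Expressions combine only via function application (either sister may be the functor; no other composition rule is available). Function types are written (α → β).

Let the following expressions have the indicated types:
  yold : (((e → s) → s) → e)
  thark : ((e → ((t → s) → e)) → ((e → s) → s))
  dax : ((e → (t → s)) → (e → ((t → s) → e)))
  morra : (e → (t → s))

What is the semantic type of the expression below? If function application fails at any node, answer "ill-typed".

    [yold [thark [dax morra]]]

[dax morra]: functor dax : ((e → (t → s)) → (e → ((t → s) → e))), argument morra : (e → (t → s)); result (e → ((t → s) → e)).
[thark [dax morra]]: functor thark : ((e → ((t → s) → e)) → ((e → s) → s)), argument [dax morra] : (e → ((t → s) → e)); result ((e → s) → s).
[yold [thark [dax morra]]]: functor yold : (((e → s) → s) → e), argument [thark [dax morra]] : ((e → s) → s); result e.

e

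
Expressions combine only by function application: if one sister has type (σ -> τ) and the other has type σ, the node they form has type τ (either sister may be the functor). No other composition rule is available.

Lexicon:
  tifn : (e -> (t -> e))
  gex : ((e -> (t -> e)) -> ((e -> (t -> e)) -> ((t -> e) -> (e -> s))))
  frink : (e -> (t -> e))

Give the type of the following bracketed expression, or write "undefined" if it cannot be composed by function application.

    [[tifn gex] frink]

((t -> e) -> (e -> s))

[tifn gex]: gex is ((e -> (t -> e)) -> ((e -> (t -> e)) -> ((t -> e) -> (e -> s)))), tifn is (e -> (t -> e)); result ((e -> (t -> e)) -> ((t -> e) -> (e -> s))).
[[tifn gex] frink]: [tifn gex] is ((e -> (t -> e)) -> ((t -> e) -> (e -> s))), frink is (e -> (t -> e)); result ((t -> e) -> (e -> s)).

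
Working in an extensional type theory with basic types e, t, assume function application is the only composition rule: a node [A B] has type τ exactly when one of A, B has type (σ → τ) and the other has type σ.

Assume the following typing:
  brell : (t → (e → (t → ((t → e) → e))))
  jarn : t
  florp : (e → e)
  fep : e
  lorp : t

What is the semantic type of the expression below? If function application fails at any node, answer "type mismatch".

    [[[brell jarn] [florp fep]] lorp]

((t → e) → e)

[brell jarn] — brell of type (t → (e → (t → ((t → e) → e)))) combines with jarn of type t: type (e → (t → ((t → e) → e))).
[florp fep] — florp of type (e → e) combines with fep of type e: type e.
[[brell jarn] [florp fep]] — [brell jarn] of type (e → (t → ((t → e) → e))) combines with [florp fep] of type e: type (t → ((t → e) → e)).
[[[brell jarn] [florp fep]] lorp] — [[brell jarn] [florp fep]] of type (t → ((t → e) → e)) combines with lorp of type t: type ((t → e) → e).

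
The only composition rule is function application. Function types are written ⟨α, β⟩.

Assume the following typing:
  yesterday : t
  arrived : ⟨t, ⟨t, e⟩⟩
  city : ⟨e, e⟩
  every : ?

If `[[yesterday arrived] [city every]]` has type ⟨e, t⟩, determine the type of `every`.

⟨⟨e, e⟩, ⟨⟨t, e⟩, ⟨e, t⟩⟩⟩

[[yesterday arrived] [city every]] is required to be ⟨e, t⟩. [yesterday arrived] : ⟨t, e⟩ cannot yield ⟨e, t⟩ as functor, so [city every] : ⟨⟨t, e⟩, ⟨e, t⟩⟩.
[city every] is required to be ⟨⟨t, e⟩, ⟨e, t⟩⟩. city : ⟨e, e⟩ cannot yield ⟨⟨t, e⟩, ⟨e, t⟩⟩ as functor, so every : ⟨⟨e, e⟩, ⟨⟨t, e⟩, ⟨e, t⟩⟩⟩.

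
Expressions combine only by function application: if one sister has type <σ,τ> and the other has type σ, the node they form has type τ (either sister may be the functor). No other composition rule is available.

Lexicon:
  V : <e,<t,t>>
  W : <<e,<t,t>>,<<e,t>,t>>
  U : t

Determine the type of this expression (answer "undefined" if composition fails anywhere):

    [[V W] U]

At [V W], W : <<e,<t,t>>,<<e,t>,t>> takes V : <e,<t,t>>, giving <<e,t>,t>.
[[V W] U]: <<e,t>,t> with t — neither is a function whose domain matches the other; composition fails here.

undefined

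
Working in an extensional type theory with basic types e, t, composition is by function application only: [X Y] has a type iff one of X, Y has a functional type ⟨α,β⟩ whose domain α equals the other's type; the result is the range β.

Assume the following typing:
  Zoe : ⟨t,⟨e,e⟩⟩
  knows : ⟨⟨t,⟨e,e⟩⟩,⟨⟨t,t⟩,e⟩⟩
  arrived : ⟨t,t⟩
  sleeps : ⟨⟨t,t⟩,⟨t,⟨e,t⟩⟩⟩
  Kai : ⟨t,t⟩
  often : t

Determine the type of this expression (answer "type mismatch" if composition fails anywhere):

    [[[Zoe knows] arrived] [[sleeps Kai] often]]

[Zoe knows] — knows of type ⟨⟨t,⟨e,e⟩⟩,⟨⟨t,t⟩,e⟩⟩ combines with Zoe of type ⟨t,⟨e,e⟩⟩: type ⟨⟨t,t⟩,e⟩.
[[Zoe knows] arrived] — [Zoe knows] of type ⟨⟨t,t⟩,e⟩ combines with arrived of type ⟨t,t⟩: type e.
[sleeps Kai] — sleeps of type ⟨⟨t,t⟩,⟨t,⟨e,t⟩⟩⟩ combines with Kai of type ⟨t,t⟩: type ⟨t,⟨e,t⟩⟩.
[[sleeps Kai] often] — [sleeps Kai] of type ⟨t,⟨e,t⟩⟩ combines with often of type t: type ⟨e,t⟩.
[[[Zoe knows] arrived] [[sleeps Kai] often]] — [[sleeps Kai] often] of type ⟨e,t⟩ combines with [[Zoe knows] arrived] of type e: type t.

t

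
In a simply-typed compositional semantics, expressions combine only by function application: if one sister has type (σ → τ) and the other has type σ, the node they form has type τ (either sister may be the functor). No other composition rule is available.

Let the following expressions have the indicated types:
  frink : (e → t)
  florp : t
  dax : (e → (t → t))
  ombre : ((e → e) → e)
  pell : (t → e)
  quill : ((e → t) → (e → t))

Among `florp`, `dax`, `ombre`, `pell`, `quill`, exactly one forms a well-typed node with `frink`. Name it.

florp : t — does not combine with frink.
dax : (e → (t → t)) — does not combine with frink.
ombre : ((e → e) → e) — does not combine with frink.
pell : (t → e) — does not combine with frink.
quill — combines: quill : ((e → t) → (e → t)) takes frink : (e → t) as argument, giving (e → t).

quill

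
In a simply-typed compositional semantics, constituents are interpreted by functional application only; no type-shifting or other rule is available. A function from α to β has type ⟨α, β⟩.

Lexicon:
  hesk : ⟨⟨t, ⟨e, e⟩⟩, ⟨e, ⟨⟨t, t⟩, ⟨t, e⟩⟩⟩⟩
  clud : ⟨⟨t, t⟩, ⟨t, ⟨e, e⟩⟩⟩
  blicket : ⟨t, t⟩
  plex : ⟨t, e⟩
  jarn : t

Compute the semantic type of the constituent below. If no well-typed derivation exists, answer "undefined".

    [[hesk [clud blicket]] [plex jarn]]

⟨⟨t, t⟩, ⟨t, e⟩⟩

[clud blicket]: ⟨⟨t, t⟩, ⟨t, ⟨e, e⟩⟩⟩ applied to ⟨t, t⟩ yields ⟨t, ⟨e, e⟩⟩.
[hesk [clud blicket]]: ⟨⟨t, ⟨e, e⟩⟩, ⟨e, ⟨⟨t, t⟩, ⟨t, e⟩⟩⟩⟩ applied to ⟨t, ⟨e, e⟩⟩ yields ⟨e, ⟨⟨t, t⟩, ⟨t, e⟩⟩⟩.
[plex jarn]: ⟨t, e⟩ applied to t yields e.
[[hesk [clud blicket]] [plex jarn]]: ⟨e, ⟨⟨t, t⟩, ⟨t, e⟩⟩⟩ applied to e yields ⟨⟨t, t⟩, ⟨t, e⟩⟩.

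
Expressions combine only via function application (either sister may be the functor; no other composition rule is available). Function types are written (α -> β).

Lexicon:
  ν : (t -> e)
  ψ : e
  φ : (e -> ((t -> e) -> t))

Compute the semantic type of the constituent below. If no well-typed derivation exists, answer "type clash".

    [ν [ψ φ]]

t

[ψ φ]: functor φ : (e -> ((t -> e) -> t)), argument ψ : e; result ((t -> e) -> t).
[ν [ψ φ]]: functor [ψ φ] : ((t -> e) -> t), argument ν : (t -> e); result t.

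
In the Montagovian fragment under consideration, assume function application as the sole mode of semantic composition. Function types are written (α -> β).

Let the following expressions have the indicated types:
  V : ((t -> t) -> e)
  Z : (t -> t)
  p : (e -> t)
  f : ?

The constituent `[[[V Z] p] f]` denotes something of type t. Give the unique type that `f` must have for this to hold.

[[[V Z] p] f] is required to be t. [[V Z] p] : t cannot yield t as functor, so f : (t -> t).

(t -> t)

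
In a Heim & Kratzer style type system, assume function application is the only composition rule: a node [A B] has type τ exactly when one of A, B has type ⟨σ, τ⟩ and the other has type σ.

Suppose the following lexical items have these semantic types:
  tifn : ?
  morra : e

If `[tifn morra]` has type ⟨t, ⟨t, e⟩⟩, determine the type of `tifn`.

For [tifn morra] to have type ⟨t, ⟨t, e⟩⟩ with morra of type e, tifn must be the function: tifn : ⟨e, ⟨t, ⟨t, e⟩⟩⟩.

⟨e, ⟨t, ⟨t, e⟩⟩⟩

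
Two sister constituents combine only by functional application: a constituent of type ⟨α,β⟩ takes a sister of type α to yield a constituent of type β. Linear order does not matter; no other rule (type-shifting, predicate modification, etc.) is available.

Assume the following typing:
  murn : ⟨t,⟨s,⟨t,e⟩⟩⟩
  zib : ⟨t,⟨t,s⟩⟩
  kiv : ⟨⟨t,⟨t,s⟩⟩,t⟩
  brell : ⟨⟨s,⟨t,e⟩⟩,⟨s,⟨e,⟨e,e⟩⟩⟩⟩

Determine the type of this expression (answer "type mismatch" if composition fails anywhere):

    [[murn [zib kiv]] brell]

[zib kiv]: ⟨⟨t,⟨t,s⟩⟩,t⟩ applied to ⟨t,⟨t,s⟩⟩ yields t.
[murn [zib kiv]]: ⟨t,⟨s,⟨t,e⟩⟩⟩ applied to t yields ⟨s,⟨t,e⟩⟩.
[[murn [zib kiv]] brell]: ⟨⟨s,⟨t,e⟩⟩,⟨s,⟨e,⟨e,e⟩⟩⟩⟩ applied to ⟨s,⟨t,e⟩⟩ yields ⟨s,⟨e,⟨e,e⟩⟩⟩.

⟨s,⟨e,⟨e,e⟩⟩⟩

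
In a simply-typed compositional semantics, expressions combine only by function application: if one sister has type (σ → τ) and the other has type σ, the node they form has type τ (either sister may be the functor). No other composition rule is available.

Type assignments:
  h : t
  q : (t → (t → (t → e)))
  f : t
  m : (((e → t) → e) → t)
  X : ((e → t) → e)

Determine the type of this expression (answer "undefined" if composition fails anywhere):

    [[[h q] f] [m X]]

At [h q], q : (t → (t → (t → e))) takes h : t, giving (t → (t → e)).
At [[h q] f], [h q] : (t → (t → e)) takes f : t, giving (t → e).
At [m X], m : (((e → t) → e) → t) takes X : ((e → t) → e), giving t.
At [[[h q] f] [m X]], [[h q] f] : (t → e) takes [m X] : t, giving e.

e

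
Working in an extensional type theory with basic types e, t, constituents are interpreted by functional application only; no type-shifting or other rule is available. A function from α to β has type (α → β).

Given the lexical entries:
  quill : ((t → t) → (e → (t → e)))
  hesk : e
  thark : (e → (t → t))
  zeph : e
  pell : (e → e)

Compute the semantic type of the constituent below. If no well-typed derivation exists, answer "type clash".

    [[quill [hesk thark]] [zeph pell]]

(t → e)

[hesk thark]: thark is (e → (t → t)), hesk is e; result (t → t).
[quill [hesk thark]]: quill is ((t → t) → (e → (t → e))), [hesk thark] is (t → t); result (e → (t → e)).
[zeph pell]: pell is (e → e), zeph is e; result e.
[[quill [hesk thark]] [zeph pell]]: [quill [hesk thark]] is (e → (t → e)), [zeph pell] is e; result (t → e).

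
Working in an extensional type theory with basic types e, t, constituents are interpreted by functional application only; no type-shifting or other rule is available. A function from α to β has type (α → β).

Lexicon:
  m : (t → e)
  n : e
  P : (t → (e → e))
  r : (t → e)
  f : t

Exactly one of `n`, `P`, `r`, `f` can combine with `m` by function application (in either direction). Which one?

f

n : e — neither side's domain matches the other.
P : (t → (e → e)) — neither side's domain matches the other.
r : (t → e) — neither side's domain matches the other.
f — combines: m : (t → e) takes f : t as argument, giving e.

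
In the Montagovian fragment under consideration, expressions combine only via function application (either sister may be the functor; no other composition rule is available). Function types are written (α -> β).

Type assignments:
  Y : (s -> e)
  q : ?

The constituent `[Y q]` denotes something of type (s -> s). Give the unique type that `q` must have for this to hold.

((s -> e) -> (s -> s))

For [Y q] to have type (s -> s) with Y of type (s -> e), q must be the function: q : ((s -> e) -> (s -> s)).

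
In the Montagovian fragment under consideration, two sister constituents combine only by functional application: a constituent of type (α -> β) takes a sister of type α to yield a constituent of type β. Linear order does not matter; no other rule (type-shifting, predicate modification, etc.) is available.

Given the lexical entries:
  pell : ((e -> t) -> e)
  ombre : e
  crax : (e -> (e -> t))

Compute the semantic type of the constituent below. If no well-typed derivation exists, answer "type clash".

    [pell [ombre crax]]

[ombre crax]: functor crax : (e -> (e -> t)), argument ombre : e; result (e -> t).
[pell [ombre crax]]: functor pell : ((e -> t) -> e), argument [ombre crax] : (e -> t); result e.

e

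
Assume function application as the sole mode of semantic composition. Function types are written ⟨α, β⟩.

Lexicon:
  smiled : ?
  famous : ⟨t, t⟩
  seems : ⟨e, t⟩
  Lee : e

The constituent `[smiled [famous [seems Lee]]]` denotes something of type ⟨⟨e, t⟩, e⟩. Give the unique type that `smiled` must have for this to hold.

⟨t, ⟨⟨e, t⟩, e⟩⟩

At [smiled [famous [seems Lee]]] (required: ⟨⟨e, t⟩, e⟩): [famous [seems Lee]] is t, which is not a function with range ⟨⟨e, t⟩, e⟩; hence smiled is the functor — type ⟨t, ⟨⟨e, t⟩, e⟩⟩.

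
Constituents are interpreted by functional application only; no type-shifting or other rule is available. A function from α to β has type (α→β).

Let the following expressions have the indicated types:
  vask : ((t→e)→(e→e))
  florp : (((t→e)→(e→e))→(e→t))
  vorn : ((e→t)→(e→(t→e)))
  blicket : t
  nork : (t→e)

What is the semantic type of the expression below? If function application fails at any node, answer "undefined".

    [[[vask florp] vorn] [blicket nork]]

(t→e)

[vask florp]: functor florp : (((t→e)→(e→e))→(e→t)), argument vask : ((t→e)→(e→e)); result (e→t).
[[vask florp] vorn]: functor vorn : ((e→t)→(e→(t→e))), argument [vask florp] : (e→t); result (e→(t→e)).
[blicket nork]: functor nork : (t→e), argument blicket : t; result e.
[[[vask florp] vorn] [blicket nork]]: functor [[vask florp] vorn] : (e→(t→e)), argument [blicket nork] : e; result (t→e).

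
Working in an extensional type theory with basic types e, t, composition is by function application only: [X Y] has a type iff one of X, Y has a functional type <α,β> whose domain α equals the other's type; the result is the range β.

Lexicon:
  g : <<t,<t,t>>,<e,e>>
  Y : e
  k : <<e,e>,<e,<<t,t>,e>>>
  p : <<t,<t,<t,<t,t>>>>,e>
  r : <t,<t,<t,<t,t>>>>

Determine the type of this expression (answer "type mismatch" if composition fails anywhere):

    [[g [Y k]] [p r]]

At [Y k]: neither e nor <<e,e>,<e,<<t,t>,e>>> can take the other as argument; the node is ill-typed.

type mismatch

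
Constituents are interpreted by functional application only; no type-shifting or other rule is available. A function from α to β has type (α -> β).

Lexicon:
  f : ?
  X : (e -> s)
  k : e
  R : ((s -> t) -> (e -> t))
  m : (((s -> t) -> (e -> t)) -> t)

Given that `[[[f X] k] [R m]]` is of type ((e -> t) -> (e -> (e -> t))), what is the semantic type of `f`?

((e -> s) -> (e -> (t -> ((e -> t) -> (e -> (e -> t))))))

For [[[f X] k] [R m]] to have type ((e -> t) -> (e -> (e -> t))) with [R m] of type t, [[f X] k] must be the function: [[f X] k] : (t -> ((e -> t) -> (e -> (e -> t)))).
For [[f X] k] to have type (t -> ((e -> t) -> (e -> (e -> t)))) with k of type e, [f X] must be the function: [f X] : (e -> (t -> ((e -> t) -> (e -> (e -> t))))).
For [f X] to have type (e -> (t -> ((e -> t) -> (e -> (e -> t))))) with X of type (e -> s), f must be the function: f : ((e -> s) -> (e -> (t -> ((e -> t) -> (e -> (e -> t)))))).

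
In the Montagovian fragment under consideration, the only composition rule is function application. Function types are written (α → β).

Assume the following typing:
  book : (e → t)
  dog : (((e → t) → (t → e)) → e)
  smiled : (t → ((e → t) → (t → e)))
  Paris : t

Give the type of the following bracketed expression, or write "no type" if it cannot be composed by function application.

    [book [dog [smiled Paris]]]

t

[smiled Paris]: smiled is (t → ((e → t) → (t → e))), Paris is t; result ((e → t) → (t → e)).
[dog [smiled Paris]]: dog is (((e → t) → (t → e)) → e), [smiled Paris] is ((e → t) → (t → e)); result e.
[book [dog [smiled Paris]]]: book is (e → t), [dog [smiled Paris]] is e; result t.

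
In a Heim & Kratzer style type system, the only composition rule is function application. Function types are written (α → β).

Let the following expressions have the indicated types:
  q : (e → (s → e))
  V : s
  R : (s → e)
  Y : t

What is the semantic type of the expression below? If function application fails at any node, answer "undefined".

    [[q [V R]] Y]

[V R]: functor R : (s → e), argument V : s; result e.
[q [V R]]: functor q : (e → (s → e)), argument [V R] : e; result (s → e).
At [[q [V R]] Y]: neither (s → e) nor t can take the other as argument; the node is ill-typed.

undefined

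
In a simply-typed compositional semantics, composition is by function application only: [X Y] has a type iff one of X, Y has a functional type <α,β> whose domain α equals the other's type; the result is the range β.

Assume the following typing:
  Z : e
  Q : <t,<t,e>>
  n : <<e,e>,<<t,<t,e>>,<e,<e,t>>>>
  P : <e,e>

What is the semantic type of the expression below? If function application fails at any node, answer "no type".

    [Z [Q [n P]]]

[n P]: n is <<e,e>,<<t,<t,e>>,<e,<e,t>>>>, P is <e,e>; result <<t,<t,e>>,<e,<e,t>>>.
[Q [n P]]: [n P] is <<t,<t,e>>,<e,<e,t>>>, Q is <t,<t,e>>; result <e,<e,t>>.
[Z [Q [n P]]]: [Q [n P]] is <e,<e,t>>, Z is e; result <e,t>.

<e,t>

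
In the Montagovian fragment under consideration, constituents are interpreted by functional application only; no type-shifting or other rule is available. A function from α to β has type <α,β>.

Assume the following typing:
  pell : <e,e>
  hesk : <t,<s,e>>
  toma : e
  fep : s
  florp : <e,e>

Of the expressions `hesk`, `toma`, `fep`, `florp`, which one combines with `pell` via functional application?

toma

hesk : <t,<s,e>> — pell needs e; hesk needs t; neither fits.
toma — combines: pell : <e,e> takes toma : e as argument, giving e.
fep : s — pell needs e; fep needs nothing (atomic); neither fits.
florp : <e,e> — pell needs e; florp needs e; neither fits.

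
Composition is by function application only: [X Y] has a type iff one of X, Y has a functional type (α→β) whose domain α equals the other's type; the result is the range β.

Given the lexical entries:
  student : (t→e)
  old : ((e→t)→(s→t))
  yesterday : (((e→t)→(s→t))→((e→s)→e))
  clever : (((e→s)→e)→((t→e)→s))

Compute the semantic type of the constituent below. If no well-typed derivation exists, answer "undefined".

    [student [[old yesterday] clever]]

s

[old yesterday]: yesterday is (((e→t)→(s→t))→((e→s)→e)), old is ((e→t)→(s→t)); result ((e→s)→e).
[[old yesterday] clever]: clever is (((e→s)→e)→((t→e)→s)), [old yesterday] is ((e→s)→e); result ((t→e)→s).
[student [[old yesterday] clever]]: [[old yesterday] clever] is ((t→e)→s), student is (t→e); result s.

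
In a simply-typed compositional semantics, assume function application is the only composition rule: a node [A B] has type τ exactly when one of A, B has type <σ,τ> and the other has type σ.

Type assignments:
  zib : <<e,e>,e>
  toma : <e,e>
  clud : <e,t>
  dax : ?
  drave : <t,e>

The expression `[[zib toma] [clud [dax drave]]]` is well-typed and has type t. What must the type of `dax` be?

<<t,e>,<<e,t>,<e,t>>>

For [[zib toma] [clud [dax drave]]] to have type t with [zib toma] of type e, [clud [dax drave]] must be the function: [clud [dax drave]] : <e,t>.
For [clud [dax drave]] to have type <e,t> with clud of type <e,t>, [dax drave] must be the function: [dax drave] : <<e,t>,<e,t>>.
For [dax drave] to have type <<e,t>,<e,t>> with drave of type <t,e>, dax must be the function: dax : <<t,e>,<<e,t>,<e,t>>>.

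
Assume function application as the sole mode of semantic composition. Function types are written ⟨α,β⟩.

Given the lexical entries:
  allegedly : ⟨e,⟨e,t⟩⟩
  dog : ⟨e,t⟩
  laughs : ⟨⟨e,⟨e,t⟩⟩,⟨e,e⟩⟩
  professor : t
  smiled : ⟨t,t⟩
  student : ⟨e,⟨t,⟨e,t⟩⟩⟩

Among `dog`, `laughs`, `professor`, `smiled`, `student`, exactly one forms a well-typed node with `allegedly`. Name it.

laughs

dog : ⟨e,t⟩ — allegedly needs e; dog needs e; neither fits.
laughs — combines: laughs : ⟨⟨e,⟨e,t⟩⟩,⟨e,e⟩⟩ takes allegedly : ⟨e,⟨e,t⟩⟩ as argument, giving ⟨e,e⟩.
professor : t — allegedly needs e; professor needs nothing (atomic); neither fits.
smiled : ⟨t,t⟩ — allegedly needs e; smiled needs t; neither fits.
student : ⟨e,⟨t,⟨e,t⟩⟩⟩ — allegedly needs e; student needs e; neither fits.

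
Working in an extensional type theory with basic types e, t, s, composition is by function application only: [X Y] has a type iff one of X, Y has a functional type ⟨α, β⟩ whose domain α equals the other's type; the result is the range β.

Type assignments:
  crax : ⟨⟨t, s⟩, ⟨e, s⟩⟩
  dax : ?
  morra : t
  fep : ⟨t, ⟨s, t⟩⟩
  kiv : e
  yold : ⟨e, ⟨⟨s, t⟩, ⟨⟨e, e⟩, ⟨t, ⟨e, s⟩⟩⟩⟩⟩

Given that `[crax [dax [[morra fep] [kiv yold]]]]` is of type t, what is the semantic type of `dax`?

[crax [dax [[morra fep] [kiv yold]]]] must have type t. The sister crax has type ⟨⟨t, s⟩, ⟨e, s⟩⟩; that is not a function onto t, so [dax [[morra fep] [kiv yold]]] must be the functor, of type ⟨⟨⟨t, s⟩, ⟨e, s⟩⟩, t⟩.
[dax [[morra fep] [kiv yold]]] must have type ⟨⟨⟨t, s⟩, ⟨e, s⟩⟩, t⟩. The sister [[morra fep] [kiv yold]] has type ⟨⟨e, e⟩, ⟨t, ⟨e, s⟩⟩⟩; that is not a function onto ⟨⟨⟨t, s⟩, ⟨e, s⟩⟩, t⟩, so dax must be the functor, of type ⟨⟨⟨e, e⟩, ⟨t, ⟨e, s⟩⟩⟩, ⟨⟨⟨t, s⟩, ⟨e, s⟩⟩, t⟩⟩.

⟨⟨⟨e, e⟩, ⟨t, ⟨e, s⟩⟩⟩, ⟨⟨⟨t, s⟩, ⟨e, s⟩⟩, t⟩⟩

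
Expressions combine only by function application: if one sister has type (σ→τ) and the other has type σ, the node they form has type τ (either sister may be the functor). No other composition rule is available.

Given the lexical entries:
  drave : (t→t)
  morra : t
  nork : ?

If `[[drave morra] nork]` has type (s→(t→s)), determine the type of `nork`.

(t→(s→(t→s)))

For [[drave morra] nork] to have type (s→(t→s)) with [drave morra] of type t, nork must be the function: nork : (t→(s→(t→s))).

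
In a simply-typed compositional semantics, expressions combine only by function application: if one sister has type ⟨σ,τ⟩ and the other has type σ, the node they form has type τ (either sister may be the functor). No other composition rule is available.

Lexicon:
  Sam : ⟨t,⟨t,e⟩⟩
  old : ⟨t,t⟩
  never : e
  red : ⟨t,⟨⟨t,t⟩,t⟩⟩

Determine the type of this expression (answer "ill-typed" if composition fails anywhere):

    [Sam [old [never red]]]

[never red]: e and ⟨t,⟨⟨t,t⟩,t⟩⟩ cannot combine by function application — type clash.

ill-typed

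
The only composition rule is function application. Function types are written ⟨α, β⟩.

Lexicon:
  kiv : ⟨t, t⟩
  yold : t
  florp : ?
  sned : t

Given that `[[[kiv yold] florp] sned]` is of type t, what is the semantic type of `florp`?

For [[[kiv yold] florp] sned] to have type t with sned of type t, [[kiv yold] florp] must be the function: [[kiv yold] florp] : ⟨t, t⟩.
For [[kiv yold] florp] to have type ⟨t, t⟩ with [kiv yold] of type t, florp must be the function: florp : ⟨t, ⟨t, t⟩⟩.

⟨t, ⟨t, t⟩⟩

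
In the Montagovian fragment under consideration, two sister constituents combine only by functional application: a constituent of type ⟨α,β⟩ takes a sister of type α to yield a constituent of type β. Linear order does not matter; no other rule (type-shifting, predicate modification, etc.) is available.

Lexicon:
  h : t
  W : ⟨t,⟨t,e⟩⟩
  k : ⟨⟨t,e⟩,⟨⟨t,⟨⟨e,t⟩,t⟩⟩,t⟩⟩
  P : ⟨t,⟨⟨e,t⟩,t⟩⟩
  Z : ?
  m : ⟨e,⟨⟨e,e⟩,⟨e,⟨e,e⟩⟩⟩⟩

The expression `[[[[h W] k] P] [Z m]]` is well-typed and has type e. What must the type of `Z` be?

⟨⟨e,⟨⟨e,e⟩,⟨e,⟨e,e⟩⟩⟩⟩,⟨t,e⟩⟩

At [[[[h W] k] P] [Z m]] (required: e): [[[h W] k] P] is t, which is not a function with range e; hence [Z m] is the functor — type ⟨t,e⟩.
At [Z m] (required: ⟨t,e⟩): m is ⟨e,⟨⟨e,e⟩,⟨e,⟨e,e⟩⟩⟩⟩, which is not a function with range ⟨t,e⟩; hence Z is the functor — type ⟨⟨e,⟨⟨e,e⟩,⟨e,⟨e,e⟩⟩⟩⟩,⟨t,e⟩⟩.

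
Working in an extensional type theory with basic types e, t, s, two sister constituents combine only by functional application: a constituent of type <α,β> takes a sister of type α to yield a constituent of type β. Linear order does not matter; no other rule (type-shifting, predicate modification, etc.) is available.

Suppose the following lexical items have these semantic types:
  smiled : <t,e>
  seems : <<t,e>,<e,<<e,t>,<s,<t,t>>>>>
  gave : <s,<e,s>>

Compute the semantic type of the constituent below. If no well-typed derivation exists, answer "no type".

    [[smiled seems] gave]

[smiled seems]: functor seems : <<t,e>,<e,<<e,t>,<s,<t,t>>>>>, argument smiled : <t,e>; result <e,<<e,t>,<s,<t,t>>>>.
At [[smiled seems] gave]: neither <e,<<e,t>,<s,<t,t>>>> nor <s,<e,s>> can take the other as argument; the node is ill-typed.

no type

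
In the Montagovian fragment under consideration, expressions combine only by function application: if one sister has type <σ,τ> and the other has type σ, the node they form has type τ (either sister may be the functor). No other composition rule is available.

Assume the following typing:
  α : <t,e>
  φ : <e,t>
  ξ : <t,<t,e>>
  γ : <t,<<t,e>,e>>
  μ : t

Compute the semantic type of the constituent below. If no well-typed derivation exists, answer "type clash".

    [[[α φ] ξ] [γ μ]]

At [α φ]: neither <t,e> nor <e,t> can take the other as argument; the node is ill-typed.

type clash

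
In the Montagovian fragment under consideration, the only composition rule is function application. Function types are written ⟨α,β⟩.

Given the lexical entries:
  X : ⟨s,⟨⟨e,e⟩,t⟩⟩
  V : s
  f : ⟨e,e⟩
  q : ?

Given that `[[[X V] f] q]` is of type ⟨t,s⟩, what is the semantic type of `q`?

For [[[X V] f] q] to have type ⟨t,s⟩ with [[X V] f] of type t, q must be the function: q : ⟨t,⟨t,s⟩⟩.

⟨t,⟨t,s⟩⟩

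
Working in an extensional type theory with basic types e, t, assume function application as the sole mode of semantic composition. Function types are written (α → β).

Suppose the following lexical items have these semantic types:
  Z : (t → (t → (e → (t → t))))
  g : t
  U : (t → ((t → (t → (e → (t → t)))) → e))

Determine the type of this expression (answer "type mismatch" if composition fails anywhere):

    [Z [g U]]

[g U]: (t → ((t → (t → (e → (t → t)))) → e)) applied to t yields ((t → (t → (e → (t → t)))) → e).
[Z [g U]]: ((t → (t → (e → (t → t)))) → e) applied to (t → (t → (e → (t → t)))) yields e.

e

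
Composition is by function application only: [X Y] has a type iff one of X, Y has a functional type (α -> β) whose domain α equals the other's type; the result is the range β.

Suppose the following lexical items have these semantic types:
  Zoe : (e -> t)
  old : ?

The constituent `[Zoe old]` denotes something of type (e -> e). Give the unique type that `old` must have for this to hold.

((e -> t) -> (e -> e))

At [Zoe old] (required: (e -> e)): Zoe is (e -> t), which is not a function with range (e -> e); hence old is the functor — type ((e -> t) -> (e -> e)).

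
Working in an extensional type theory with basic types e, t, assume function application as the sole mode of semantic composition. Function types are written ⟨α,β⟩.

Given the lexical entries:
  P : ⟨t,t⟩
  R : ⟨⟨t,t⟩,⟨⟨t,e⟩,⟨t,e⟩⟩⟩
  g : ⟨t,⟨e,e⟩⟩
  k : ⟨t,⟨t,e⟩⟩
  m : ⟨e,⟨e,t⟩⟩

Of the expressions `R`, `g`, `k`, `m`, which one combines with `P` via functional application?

R — combines: R : ⟨⟨t,t⟩,⟨⟨t,e⟩,⟨t,e⟩⟩⟩ takes P : ⟨t,t⟩ as argument, giving ⟨⟨t,e⟩,⟨t,e⟩⟩.
g : ⟨t,⟨e,e⟩⟩ — neither side's domain matches the other.
k : ⟨t,⟨t,e⟩⟩ — neither side's domain matches the other.
m : ⟨e,⟨e,t⟩⟩ — neither side's domain matches the other.

R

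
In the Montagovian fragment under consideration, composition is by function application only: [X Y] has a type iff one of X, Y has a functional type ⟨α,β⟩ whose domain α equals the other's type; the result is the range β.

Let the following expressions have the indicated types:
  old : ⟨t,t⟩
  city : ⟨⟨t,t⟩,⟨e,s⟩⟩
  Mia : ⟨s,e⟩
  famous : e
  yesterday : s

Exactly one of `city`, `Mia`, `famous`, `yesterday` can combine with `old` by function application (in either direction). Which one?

city

city — combines: city : ⟨⟨t,t⟩,⟨e,s⟩⟩ takes old : ⟨t,t⟩ as argument, giving ⟨e,s⟩.
Mia : ⟨s,e⟩ — does not combine with old.
famous : e — does not combine with old.
yesterday : s — does not combine with old.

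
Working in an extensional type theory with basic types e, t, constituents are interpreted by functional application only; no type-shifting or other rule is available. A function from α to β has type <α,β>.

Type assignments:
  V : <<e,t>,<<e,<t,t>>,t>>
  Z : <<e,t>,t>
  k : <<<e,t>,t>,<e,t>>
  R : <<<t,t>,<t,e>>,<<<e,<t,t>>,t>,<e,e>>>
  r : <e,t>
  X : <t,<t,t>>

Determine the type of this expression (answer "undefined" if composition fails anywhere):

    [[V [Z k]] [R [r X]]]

[Z k]: k is <<<e,t>,t>,<e,t>>, Z is <<e,t>,t>; result <e,t>.
[V [Z k]]: V is <<e,t>,<<e,<t,t>>,t>>, [Z k] is <e,t>; result <<e,<t,t>>,t>.
[r X]: <e,t> with <t,<t,t>> — neither is a function whose domain matches the other; composition fails here.

undefined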